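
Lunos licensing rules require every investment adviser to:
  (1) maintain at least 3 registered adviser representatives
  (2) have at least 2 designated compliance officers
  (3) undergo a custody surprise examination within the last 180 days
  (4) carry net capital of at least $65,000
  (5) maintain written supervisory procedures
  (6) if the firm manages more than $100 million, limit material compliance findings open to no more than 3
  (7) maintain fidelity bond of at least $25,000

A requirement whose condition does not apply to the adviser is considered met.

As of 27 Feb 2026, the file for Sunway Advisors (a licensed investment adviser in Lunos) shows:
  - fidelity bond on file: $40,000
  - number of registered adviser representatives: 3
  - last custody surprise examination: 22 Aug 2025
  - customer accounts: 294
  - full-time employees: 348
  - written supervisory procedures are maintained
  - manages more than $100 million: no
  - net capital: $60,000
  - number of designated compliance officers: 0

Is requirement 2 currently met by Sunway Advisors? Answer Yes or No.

2. designated compliance officers 0 < 2 → not met

No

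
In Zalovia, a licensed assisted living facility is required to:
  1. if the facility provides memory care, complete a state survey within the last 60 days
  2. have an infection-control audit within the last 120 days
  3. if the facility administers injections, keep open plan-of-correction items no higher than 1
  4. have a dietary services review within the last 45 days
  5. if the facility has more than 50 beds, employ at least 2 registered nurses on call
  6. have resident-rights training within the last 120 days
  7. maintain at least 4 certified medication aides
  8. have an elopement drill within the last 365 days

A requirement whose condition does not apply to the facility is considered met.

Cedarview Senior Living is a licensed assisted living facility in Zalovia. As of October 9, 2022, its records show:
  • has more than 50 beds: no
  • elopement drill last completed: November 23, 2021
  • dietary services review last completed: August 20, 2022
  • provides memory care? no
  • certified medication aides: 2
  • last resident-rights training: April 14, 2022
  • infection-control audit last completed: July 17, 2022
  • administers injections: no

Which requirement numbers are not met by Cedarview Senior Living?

1. condition 'provides memory care' does not hold → requirement n/a → met
2. infection-control audit 84 days ago vs limit 120 → met
3. condition 'administers injections' does not hold → requirement n/a → met
4. dietary services review 50 days ago vs limit 45 → not met
5. condition 'has more than 50 beds' does not hold → requirement n/a → met
6. resident-rights training 178 days ago vs limit 120 → not met
7. certified medication aides 2 < 4 → not met
8. elopement drill 320 days ago vs limit 365 → met
Not met: 4, 6, 7

4, 6, 7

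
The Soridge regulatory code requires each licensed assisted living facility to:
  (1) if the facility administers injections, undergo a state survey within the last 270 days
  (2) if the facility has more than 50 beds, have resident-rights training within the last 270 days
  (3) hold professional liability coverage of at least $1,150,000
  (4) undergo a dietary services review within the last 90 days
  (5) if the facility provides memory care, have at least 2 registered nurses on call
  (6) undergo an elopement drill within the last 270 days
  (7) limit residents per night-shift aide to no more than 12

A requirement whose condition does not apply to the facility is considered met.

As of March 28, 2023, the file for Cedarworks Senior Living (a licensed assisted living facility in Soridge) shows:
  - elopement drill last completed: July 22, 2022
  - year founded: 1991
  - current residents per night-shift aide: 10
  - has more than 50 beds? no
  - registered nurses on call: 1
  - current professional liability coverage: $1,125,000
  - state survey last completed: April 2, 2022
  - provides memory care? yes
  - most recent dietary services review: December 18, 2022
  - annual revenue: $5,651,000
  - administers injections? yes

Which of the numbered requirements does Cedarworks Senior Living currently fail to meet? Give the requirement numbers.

1. condition 'administers injections' holds; state survey 360 days ago vs limit 270 → not met
2. condition 'has more than 50 beds' does not hold → requirement n/a → met
3. professional liability coverage $1,125,000 < $1,150,000 → not met
4. dietary services review 100 days ago vs limit 90 → not met
5. condition 'provides memory care' holds; registered nurses on call 1 < 2 → not met
6. elopement drill 249 days ago vs limit 270 → met
7. residents per night-shift aide 10 ≤ 12 → met
Not met: 1, 3, 4, 5

1, 3, 4, 5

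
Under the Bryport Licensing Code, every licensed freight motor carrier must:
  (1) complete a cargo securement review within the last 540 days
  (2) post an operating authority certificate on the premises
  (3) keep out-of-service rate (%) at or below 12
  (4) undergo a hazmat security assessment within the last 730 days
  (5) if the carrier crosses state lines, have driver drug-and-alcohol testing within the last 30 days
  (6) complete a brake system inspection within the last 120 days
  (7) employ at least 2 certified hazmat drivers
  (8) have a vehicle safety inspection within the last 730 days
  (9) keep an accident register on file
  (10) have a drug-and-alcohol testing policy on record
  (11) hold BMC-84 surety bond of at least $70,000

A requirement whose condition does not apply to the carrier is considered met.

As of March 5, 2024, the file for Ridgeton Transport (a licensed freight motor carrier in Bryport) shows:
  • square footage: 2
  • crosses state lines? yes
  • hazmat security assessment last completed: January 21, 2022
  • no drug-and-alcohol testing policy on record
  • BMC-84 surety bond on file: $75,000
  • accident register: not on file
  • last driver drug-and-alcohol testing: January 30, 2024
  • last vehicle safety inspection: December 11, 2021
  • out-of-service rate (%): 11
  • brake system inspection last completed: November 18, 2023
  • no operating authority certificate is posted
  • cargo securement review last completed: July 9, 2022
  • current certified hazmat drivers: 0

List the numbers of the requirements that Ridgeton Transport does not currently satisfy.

1. cargo securement review 605 days ago vs limit 540 → not met
2. operating authority certificate absent → not met
3. out-of-service rate (%) 11 ≤ 12 → met
4. hazmat security assessment 774 days ago vs limit 730 → not met
5. condition 'crosses state lines' holds; driver drug-and-alcohol testing 35 days ago vs limit 30 → not met
6. brake system inspection 108 days ago vs limit 120 → met
7. certified hazmat drivers 0 < 2 → not met
8. vehicle safety inspection 815 days ago vs limit 730 → not met
9. accident register absent → not met
10. drug-and-alcohol testing policy absent → not met
11. BMC-84 surety bond $75,000 ≥ $70,000 → met
Not met: 1, 2, 4, 5, 7, 8, 9, 10

1, 2, 4, 5, 7, 8, 9, 10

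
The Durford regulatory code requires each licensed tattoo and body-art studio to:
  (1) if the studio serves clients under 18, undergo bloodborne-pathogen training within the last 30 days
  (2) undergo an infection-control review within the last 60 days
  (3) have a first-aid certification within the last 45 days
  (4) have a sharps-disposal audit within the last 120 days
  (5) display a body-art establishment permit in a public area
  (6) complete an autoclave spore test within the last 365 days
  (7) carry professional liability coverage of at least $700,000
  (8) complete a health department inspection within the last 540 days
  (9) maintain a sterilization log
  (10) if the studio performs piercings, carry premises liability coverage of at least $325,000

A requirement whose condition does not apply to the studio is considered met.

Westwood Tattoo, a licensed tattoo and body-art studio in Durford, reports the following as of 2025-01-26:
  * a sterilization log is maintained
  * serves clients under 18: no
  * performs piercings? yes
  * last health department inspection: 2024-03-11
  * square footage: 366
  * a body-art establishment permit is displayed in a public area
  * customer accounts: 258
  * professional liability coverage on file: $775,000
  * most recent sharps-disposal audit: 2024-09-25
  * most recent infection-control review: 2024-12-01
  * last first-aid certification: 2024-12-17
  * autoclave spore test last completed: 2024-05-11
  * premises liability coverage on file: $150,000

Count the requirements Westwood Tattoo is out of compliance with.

1. condition 'serves clients under 18' does not hold → requirement n/a → met
2. infection-control review 56 days ago vs limit 60 → met
3. first-aid certification 40 days ago vs limit 45 → met
4. sharps-disposal audit 123 days ago vs limit 120 → not met
5. body-art establishment permit present → met
6. autoclave spore test 260 days ago vs limit 365 → met
7. professional liability coverage $775,000 ≥ $700,000 → met
8. health department inspection 321 days ago vs limit 540 → met
9. sterilization log present → met
10. condition 'performs piercings' holds; premises liability coverage $150,000 < $325,000 → not met
Not met: 2 of 10

2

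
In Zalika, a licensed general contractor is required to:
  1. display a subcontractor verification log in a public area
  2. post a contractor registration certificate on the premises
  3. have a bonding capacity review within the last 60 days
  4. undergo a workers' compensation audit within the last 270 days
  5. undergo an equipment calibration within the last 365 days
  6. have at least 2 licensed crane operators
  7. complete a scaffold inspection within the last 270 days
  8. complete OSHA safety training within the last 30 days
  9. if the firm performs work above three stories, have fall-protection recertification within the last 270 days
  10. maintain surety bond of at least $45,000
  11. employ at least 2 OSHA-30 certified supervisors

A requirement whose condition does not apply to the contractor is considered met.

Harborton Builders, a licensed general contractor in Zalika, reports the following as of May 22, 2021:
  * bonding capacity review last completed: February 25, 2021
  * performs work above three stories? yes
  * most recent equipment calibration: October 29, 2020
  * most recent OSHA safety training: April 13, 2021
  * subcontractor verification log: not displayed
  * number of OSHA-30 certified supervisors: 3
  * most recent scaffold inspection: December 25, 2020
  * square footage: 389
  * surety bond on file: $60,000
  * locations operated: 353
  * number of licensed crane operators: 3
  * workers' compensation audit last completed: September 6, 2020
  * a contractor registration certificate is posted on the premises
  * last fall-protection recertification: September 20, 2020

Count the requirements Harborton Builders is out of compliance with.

3

1. subcontractor verification log absent → not met
2. contractor registration certificate present → met
3. bonding capacity review 86 days ago vs limit 60 → not met
4. workers' compensation audit 258 days ago vs limit 270 → met
5. equipment calibration 205 days ago vs limit 365 → met
6. licensed crane operators 3 ≥ 2 → met
7. scaffold inspection 148 days ago vs limit 270 → met
8. OSHA safety training 39 days ago vs limit 30 → not met
9. condition 'performs work above three stories' holds; fall-protection recertification 244 days ago vs limit 270 → met
10. surety bond $60,000 ≥ $45,000 → met
11. OSHA-30 certified supervisors 3 ≥ 2 → met
Not met: 3 of 11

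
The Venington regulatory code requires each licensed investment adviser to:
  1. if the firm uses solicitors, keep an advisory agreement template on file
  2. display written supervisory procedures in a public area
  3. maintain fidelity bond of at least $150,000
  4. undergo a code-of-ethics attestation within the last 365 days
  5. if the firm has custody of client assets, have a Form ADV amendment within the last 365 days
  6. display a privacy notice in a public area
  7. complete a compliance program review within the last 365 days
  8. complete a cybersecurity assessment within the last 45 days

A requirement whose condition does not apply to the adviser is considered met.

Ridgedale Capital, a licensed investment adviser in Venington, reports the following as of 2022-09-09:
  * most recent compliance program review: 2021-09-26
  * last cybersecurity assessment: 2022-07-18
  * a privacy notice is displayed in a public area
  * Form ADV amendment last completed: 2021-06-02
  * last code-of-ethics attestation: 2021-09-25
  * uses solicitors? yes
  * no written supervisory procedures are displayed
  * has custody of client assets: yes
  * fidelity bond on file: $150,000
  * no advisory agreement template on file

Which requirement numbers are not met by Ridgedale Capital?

1, 2, 5, 8

1. condition 'uses solicitors' holds; advisory agreement template absent → not met
2. written supervisory procedures absent → not met
3. fidelity bond $150,000 ≥ $150,000 → met
4. code-of-ethics attestation 349 days ago vs limit 365 → met
5. condition 'has custody of client assets' holds; Form ADV amendment 464 days ago vs limit 365 → not met
6. privacy notice present → met
7. compliance program review 348 days ago vs limit 365 → met
8. cybersecurity assessment 53 days ago vs limit 45 → not met
Not met: 1, 2, 5, 8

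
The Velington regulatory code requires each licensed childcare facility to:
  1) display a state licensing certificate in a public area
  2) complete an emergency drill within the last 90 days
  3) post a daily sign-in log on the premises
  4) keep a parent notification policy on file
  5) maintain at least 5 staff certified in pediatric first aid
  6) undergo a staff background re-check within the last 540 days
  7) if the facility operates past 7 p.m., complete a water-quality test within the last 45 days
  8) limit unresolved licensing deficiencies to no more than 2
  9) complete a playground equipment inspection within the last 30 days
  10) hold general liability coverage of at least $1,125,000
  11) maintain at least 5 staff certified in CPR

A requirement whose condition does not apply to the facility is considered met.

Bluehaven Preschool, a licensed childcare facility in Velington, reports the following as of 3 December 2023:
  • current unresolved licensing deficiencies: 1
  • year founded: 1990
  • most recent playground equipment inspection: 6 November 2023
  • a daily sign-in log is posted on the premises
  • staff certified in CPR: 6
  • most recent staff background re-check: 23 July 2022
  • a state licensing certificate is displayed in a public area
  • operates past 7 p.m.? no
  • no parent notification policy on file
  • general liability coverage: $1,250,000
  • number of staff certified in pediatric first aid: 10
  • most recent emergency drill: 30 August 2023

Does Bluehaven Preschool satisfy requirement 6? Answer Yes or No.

Yes

6. staff background re-check 498 days ago vs limit 540 → met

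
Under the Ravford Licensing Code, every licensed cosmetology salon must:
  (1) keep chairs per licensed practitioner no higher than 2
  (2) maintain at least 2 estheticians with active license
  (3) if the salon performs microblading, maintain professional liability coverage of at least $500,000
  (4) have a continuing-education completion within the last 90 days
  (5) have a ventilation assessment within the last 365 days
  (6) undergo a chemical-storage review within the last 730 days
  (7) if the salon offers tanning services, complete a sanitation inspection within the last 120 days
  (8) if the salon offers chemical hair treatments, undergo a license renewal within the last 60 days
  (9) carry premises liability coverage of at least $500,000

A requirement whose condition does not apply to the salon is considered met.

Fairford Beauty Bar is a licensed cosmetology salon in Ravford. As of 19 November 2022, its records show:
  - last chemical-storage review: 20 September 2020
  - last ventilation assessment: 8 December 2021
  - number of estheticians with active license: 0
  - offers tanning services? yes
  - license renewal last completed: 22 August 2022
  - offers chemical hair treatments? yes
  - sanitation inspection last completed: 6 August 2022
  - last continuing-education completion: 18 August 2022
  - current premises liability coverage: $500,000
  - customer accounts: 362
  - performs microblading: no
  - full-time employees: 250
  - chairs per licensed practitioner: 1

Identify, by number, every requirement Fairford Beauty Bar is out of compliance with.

1. chairs per licensed practitioner 1 ≤ 2 → met
2. estheticians with active license 0 < 2 → not met
3. condition 'performs microblading' does not hold → requirement n/a → met
4. continuing-education completion 93 days ago vs limit 90 → not met
5. ventilation assessment 346 days ago vs limit 365 → met
6. chemical-storage review 790 days ago vs limit 730 → not met
7. condition 'offers tanning services' holds; sanitation inspection 105 days ago vs limit 120 → met
8. condition 'offers chemical hair treatments' holds; license renewal 89 days ago vs limit 60 → not met
9. premises liability coverage $500,000 ≥ $500,000 → met
Not met: 2, 4, 6, 8

2, 4, 6, 8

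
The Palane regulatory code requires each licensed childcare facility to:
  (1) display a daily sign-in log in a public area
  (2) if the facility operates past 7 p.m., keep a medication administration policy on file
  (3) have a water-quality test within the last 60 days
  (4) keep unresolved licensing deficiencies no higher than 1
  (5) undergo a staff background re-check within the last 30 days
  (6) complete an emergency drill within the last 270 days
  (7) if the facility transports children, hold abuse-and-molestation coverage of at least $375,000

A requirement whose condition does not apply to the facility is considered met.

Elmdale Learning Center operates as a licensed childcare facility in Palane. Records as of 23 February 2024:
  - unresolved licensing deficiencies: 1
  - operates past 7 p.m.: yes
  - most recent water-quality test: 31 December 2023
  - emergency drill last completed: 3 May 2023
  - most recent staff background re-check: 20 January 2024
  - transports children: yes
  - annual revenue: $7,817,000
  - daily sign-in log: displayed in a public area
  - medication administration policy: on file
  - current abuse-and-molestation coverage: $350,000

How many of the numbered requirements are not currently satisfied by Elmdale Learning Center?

1. daily sign-in log present → met
2. condition 'operates past 7 p.m.' holds; medication administration policy present → met
3. water-quality test 54 days ago vs limit 60 → met
4. unresolved licensing deficiencies 1 ≤ 1 → met
5. staff background re-check 34 days ago vs limit 30 → not met
6. emergency drill 296 days ago vs limit 270 → not met
7. condition 'transports children' holds; abuse-and-molestation coverage $350,000 < $375,000 → not met
Not met: 3 of 7

3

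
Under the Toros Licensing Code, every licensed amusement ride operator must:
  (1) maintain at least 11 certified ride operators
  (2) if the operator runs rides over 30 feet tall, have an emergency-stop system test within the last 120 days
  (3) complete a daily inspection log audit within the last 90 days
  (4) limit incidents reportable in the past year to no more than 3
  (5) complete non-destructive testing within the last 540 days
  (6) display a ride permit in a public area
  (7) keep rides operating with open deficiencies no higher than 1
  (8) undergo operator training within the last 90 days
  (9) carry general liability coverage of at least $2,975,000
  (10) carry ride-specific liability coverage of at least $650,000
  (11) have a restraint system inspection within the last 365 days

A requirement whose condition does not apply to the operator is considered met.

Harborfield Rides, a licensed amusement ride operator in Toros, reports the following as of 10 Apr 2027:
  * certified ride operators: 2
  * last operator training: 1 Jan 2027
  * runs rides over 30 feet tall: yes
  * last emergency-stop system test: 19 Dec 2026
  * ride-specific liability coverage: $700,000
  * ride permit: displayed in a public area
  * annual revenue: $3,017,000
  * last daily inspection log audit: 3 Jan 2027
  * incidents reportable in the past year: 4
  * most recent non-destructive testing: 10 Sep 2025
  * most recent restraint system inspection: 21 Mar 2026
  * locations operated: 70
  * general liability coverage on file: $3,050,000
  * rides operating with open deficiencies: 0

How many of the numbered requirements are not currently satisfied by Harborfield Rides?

6

1. certified ride operators 2 < 11 → not met
2. condition 'runs rides over 30 feet tall' holds; emergency-stop system test 112 days ago vs limit 120 → met
3. daily inspection log audit 97 days ago vs limit 90 → not met
4. incidents reportable in the past year 4 > 3 → not met
5. non-destructive testing 577 days ago vs limit 540 → not met
6. ride permit present → met
7. rides operating with open deficiencies 0 ≤ 1 → met
8. operator training 99 days ago vs limit 90 → not met
9. general liability coverage $3,050,000 ≥ $2,975,000 → met
10. ride-specific liability coverage $700,000 ≥ $650,000 → met
11. restraint system inspection 385 days ago vs limit 365 → not met
Not met: 6 of 11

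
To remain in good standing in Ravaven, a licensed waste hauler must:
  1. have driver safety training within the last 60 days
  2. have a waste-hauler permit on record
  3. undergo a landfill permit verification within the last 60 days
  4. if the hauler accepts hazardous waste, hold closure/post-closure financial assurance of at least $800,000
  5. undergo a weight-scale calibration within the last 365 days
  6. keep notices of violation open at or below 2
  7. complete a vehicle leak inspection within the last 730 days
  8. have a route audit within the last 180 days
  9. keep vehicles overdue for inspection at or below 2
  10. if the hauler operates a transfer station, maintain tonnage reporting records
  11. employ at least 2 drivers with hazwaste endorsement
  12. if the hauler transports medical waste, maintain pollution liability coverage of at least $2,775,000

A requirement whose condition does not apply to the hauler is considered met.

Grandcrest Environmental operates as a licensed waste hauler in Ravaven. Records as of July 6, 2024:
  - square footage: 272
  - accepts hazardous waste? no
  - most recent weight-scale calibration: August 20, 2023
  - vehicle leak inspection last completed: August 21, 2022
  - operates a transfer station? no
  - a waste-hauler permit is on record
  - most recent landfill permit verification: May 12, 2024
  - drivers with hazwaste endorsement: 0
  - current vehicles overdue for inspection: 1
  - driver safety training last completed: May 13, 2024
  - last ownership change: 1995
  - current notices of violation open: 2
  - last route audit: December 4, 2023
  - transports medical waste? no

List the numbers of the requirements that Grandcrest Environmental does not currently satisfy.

8, 11

1. driver safety training 54 days ago vs limit 60 → met
2. waste-hauler permit present → met
3. landfill permit verification 55 days ago vs limit 60 → met
4. condition 'accepts hazardous waste' does not hold → requirement n/a → met
5. weight-scale calibration 321 days ago vs limit 365 → met
6. notices of violation open 2 ≤ 2 → met
7. vehicle leak inspection 685 days ago vs limit 730 → met
8. route audit 215 days ago vs limit 180 → not met
9. vehicles overdue for inspection 1 ≤ 2 → met
10. condition 'operates a transfer station' does not hold → requirement n/a → met
11. drivers with hazwaste endorsement 0 < 2 → not met
12. condition 'transports medical waste' does not hold → requirement n/a → met
Not met: 8, 11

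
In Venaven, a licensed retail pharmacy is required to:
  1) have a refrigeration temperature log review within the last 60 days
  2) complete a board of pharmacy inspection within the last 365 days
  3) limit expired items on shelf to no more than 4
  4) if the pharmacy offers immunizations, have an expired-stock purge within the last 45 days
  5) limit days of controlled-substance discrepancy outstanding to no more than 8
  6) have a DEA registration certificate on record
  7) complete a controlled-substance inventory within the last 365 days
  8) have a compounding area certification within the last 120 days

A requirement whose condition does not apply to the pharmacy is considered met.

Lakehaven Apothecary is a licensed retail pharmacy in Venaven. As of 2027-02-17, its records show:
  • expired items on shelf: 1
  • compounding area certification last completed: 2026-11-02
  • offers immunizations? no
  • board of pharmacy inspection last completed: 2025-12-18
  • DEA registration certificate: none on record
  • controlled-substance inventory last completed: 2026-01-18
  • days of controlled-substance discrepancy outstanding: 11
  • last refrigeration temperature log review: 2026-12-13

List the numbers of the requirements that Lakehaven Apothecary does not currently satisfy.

1, 2, 5, 6, 7

1. refrigeration temperature log review 66 days ago vs limit 60 → not met
2. board of pharmacy inspection 426 days ago vs limit 365 → not met
3. expired items on shelf 1 ≤ 4 → met
4. condition 'offers immunizations' does not hold → requirement n/a → met
5. days of controlled-substance discrepancy outstanding 11 > 8 → not met
6. DEA registration certificate absent → not met
7. controlled-substance inventory 395 days ago vs limit 365 → not met
8. compounding area certification 107 days ago vs limit 120 → met
Not met: 1, 2, 5, 6, 7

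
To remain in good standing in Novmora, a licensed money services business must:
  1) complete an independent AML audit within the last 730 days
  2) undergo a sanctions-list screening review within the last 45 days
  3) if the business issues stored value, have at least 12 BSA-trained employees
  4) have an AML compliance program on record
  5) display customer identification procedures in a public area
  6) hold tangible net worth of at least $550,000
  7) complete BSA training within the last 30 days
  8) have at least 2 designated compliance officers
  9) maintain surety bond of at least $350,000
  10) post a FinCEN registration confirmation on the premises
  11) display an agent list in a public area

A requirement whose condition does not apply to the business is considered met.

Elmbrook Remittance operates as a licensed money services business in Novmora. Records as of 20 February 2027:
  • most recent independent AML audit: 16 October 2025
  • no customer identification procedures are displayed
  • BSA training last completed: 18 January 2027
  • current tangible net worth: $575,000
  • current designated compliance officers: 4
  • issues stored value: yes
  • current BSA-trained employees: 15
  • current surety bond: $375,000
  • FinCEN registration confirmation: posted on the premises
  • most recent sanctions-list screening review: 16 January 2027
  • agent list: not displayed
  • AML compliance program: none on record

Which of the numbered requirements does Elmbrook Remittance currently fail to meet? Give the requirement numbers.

1. independent AML audit 492 days ago vs limit 730 → met
2. sanctions-list screening review 35 days ago vs limit 45 → met
3. condition 'issues stored value' holds; BSA-trained employees 15 ≥ 12 → met
4. AML compliance program absent → not met
5. customer identification procedures absent → not met
6. tangible net worth $575,000 ≥ $550,000 → met
7. BSA training 33 days ago vs limit 30 → not met
8. designated compliance officers 4 ≥ 2 → met
9. surety bond $375,000 ≥ $350,000 → met
10. FinCEN registration confirmation present → met
11. agent list absent → not met
Not met: 4, 5, 7, 11

4, 5, 7, 11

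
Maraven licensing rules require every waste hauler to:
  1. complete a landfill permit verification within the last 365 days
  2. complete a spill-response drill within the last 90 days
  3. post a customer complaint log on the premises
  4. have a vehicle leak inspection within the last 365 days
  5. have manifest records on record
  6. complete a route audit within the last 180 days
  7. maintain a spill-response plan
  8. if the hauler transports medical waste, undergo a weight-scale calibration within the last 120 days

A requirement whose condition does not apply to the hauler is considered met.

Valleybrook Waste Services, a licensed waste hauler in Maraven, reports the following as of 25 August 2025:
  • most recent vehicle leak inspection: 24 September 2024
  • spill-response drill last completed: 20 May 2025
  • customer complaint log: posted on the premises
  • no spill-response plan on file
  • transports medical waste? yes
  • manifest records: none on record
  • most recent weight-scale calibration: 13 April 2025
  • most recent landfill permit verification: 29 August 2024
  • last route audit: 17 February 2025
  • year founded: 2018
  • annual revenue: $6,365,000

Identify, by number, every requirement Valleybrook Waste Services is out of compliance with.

1. landfill permit verification 361 days ago vs limit 365 → met
2. spill-response drill 97 days ago vs limit 90 → not met
3. customer complaint log present → met
4. vehicle leak inspection 335 days ago vs limit 365 → met
5. manifest records absent → not met
6. route audit 189 days ago vs limit 180 → not met
7. spill-response plan absent → not met
8. condition 'transports medical waste' holds; weight-scale calibration 134 days ago vs limit 120 → not met
Not met: 2, 5, 6, 7, 8

2, 5, 6, 7, 8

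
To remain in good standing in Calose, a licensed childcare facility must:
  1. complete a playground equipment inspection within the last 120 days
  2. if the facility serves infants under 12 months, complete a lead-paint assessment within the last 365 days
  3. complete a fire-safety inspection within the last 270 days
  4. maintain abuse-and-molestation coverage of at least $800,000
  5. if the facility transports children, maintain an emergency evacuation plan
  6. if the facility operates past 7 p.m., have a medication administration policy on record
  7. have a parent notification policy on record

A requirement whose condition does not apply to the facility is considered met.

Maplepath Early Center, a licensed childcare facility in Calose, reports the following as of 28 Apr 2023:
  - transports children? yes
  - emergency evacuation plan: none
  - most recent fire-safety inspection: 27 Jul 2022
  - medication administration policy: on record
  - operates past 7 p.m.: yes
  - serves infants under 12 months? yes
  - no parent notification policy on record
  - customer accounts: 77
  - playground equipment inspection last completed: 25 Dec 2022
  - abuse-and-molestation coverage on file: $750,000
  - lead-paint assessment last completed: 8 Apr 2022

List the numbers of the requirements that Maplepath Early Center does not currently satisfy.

1. playground equipment inspection 124 days ago vs limit 120 → not met
2. condition 'serves infants under 12 months' holds; lead-paint assessment 385 days ago vs limit 365 → not met
3. fire-safety inspection 275 days ago vs limit 270 → not met
4. abuse-and-molestation coverage $750,000 < $800,000 → not met
5. condition 'transports children' holds; emergency evacuation plan absent → not met
6. condition 'operates past 7 p.m.' holds; medication administration policy present → met
7. parent notification policy absent → not met
Not met: 1, 2, 3, 4, 5, 7

1, 2, 3, 4, 5, 7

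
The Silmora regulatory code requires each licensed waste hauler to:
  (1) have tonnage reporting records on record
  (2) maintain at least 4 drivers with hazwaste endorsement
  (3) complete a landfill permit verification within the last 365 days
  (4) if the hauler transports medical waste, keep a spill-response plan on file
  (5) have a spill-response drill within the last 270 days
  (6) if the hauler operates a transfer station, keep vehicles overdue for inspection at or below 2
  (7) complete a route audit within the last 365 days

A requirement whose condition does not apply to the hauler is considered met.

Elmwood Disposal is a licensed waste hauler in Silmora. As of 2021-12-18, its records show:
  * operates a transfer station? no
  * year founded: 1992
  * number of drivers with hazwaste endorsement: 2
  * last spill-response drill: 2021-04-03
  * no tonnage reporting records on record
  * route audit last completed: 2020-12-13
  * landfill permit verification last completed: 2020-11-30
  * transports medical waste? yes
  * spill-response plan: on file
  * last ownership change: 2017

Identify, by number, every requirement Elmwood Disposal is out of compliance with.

1, 2, 3, 7

1. tonnage reporting records absent → not met
2. drivers with hazwaste endorsement 2 < 4 → not met
3. landfill permit verification 383 days ago vs limit 365 → not met
4. condition 'transports medical waste' holds; spill-response plan present → met
5. spill-response drill 259 days ago vs limit 270 → met
6. condition 'operates a transfer station' does not hold → requirement n/a → met
7. route audit 370 days ago vs limit 365 → not met
Not met: 1, 2, 3, 7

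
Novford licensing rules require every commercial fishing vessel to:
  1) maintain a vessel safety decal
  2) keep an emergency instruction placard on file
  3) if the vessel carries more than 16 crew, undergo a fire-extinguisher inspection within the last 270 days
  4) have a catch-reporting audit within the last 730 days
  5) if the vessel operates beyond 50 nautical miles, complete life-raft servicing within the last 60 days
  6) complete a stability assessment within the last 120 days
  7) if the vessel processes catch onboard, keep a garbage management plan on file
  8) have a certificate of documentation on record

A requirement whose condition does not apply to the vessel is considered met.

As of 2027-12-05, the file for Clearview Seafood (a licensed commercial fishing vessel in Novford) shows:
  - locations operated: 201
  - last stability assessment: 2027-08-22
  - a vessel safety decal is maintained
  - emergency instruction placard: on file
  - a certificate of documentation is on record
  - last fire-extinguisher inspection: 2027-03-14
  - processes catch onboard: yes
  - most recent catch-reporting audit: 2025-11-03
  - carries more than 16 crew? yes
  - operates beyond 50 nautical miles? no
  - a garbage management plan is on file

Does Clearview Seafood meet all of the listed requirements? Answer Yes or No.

No

1. vessel safety decal present → met
2. emergency instruction placard present → met
3. condition 'carries more than 16 crew' holds; fire-extinguisher inspection 266 days ago vs limit 270 → met
4. catch-reporting audit 762 days ago vs limit 730 → not met
5. condition 'operates beyond 50 nautical miles' does not hold → requirement n/a → met
6. stability assessment 105 days ago vs limit 120 → met
7. condition 'processes catch onboard' holds; garbage management plan present → met
8. certificate of documentation present → met
Not met: 4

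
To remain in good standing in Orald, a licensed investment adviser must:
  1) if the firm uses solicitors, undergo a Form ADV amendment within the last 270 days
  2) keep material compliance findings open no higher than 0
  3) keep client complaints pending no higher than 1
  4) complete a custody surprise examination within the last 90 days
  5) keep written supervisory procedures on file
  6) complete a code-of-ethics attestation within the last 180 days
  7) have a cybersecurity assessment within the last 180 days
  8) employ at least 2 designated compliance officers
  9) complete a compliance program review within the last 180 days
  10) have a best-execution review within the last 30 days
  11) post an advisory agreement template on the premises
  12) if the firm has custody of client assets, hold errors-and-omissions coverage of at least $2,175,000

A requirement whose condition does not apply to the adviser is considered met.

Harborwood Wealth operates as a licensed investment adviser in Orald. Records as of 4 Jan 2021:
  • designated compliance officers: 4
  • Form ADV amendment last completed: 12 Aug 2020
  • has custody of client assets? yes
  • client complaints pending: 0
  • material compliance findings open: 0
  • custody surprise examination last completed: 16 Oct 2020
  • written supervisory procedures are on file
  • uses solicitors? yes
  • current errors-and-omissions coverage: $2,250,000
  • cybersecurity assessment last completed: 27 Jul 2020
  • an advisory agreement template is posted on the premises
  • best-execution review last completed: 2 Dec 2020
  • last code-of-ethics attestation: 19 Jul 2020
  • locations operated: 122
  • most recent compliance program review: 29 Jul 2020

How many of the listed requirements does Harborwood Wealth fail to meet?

1. condition 'uses solicitors' holds; Form ADV amendment 145 days ago vs limit 270 → met
2. material compliance findings open 0 ≤ 0 → met
3. client complaints pending 0 ≤ 1 → met
4. custody surprise examination 80 days ago vs limit 90 → met
5. written supervisory procedures present → met
6. code-of-ethics attestation 169 days ago vs limit 180 → met
7. cybersecurity assessment 161 days ago vs limit 180 → met
8. designated compliance officers 4 ≥ 2 → met
9. compliance program review 159 days ago vs limit 180 → met
10. best-execution review 33 days ago vs limit 30 → not met
11. advisory agreement template present → met
12. condition 'has custody of client assets' holds; errors-and-omissions coverage $2,250,000 ≥ $2,175,000 → met
Not met: 1 of 12

1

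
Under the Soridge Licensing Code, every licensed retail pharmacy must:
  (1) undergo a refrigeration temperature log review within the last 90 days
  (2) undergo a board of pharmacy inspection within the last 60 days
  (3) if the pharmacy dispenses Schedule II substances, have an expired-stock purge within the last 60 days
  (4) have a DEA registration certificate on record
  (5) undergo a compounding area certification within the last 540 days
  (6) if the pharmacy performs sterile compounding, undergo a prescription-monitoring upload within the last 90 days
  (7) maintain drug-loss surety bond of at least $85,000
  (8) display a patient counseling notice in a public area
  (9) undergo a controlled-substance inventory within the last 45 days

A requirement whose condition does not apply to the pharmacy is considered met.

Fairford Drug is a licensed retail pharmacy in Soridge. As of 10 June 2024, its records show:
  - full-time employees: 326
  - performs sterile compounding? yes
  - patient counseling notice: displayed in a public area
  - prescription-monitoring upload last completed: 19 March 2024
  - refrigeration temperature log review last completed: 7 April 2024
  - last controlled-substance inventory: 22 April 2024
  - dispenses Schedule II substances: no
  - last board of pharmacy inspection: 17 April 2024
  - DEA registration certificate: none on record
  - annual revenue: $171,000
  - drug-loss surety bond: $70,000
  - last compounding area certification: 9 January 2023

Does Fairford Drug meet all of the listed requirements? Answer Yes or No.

No

1. refrigeration temperature log review 64 days ago vs limit 90 → met
2. board of pharmacy inspection 54 days ago vs limit 60 → met
3. condition 'dispenses Schedule II substances' does not hold → requirement n/a → met
4. DEA registration certificate absent → not met
5. compounding area certification 518 days ago vs limit 540 → met
6. condition 'performs sterile compounding' holds; prescription-monitoring upload 83 days ago vs limit 90 → met
7. drug-loss surety bond $70,000 < $85,000 → not met
8. patient counseling notice present → met
9. controlled-substance inventory 49 days ago vs limit 45 → not met
Not met: 4, 7, 9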